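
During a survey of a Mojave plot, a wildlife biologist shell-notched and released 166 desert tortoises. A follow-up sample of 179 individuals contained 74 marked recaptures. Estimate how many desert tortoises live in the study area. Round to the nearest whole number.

N ≈ 402

Lincoln-Petersen assumes M/N = R/C, so N = M·C / R.
N = (166 × 179) / 74 = 29714 / 74 ≈ 401.5 → 402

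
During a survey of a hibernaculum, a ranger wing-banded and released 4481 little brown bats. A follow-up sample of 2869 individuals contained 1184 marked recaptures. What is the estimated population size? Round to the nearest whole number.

If marked individuals mix randomly, R/C ≈ M/N, giving N ≈ M·C/R.
N = (4481 × 2869) / 1184 = 12855989 / 1184 ≈ 10858.1 → 10858

N ≈ 10,858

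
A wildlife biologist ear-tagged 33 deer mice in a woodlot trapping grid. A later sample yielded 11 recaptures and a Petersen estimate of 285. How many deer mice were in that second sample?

From N = M·C/R: C = N·R / M = 285·11 / 33 = 3135 / 33 = 95.

C = 95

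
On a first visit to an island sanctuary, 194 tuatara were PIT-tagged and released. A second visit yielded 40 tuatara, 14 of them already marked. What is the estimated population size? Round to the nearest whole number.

N = (194 × 40) / 14 = 7760 / 14 ≈ 554.3 → 554

N ≈ 554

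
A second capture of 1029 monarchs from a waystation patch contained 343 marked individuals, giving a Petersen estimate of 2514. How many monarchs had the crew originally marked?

M = 838

From N = M·C/R: M = N·R / C = 2514·343 / 1029 = 862302 / 1029 = 838.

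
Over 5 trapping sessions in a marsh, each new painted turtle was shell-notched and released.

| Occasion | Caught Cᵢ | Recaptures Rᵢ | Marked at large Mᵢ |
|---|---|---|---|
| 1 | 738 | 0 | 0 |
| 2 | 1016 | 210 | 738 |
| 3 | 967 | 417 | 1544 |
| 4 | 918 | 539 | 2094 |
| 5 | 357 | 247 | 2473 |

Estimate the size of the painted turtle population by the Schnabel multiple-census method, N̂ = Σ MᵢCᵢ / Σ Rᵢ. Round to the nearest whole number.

Σ MᵢCᵢ = 0·738 + 738·1016 + 1544·967 + 2094·918 + 2473·357 = 0 + 749808 + 1493048 + 1922292 + 882861 = 5048009
Σ Rᵢ = 0 + 210 + 417 + 539 + 247 = 1413
N̂ = 5048009 / 1413 ≈ 3572.5 → 3573

N ≈ 3573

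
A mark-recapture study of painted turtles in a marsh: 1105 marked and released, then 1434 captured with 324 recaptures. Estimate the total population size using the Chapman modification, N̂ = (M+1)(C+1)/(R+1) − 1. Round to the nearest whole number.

N̂ = (1105+1)(1434+1)/(324+1) − 1 = 1106·1435/325 − 1
= 1587110/325 − 1 ≈ 4883.4 − 1 ≈ 4882.4 → 4882

N ≈ 4882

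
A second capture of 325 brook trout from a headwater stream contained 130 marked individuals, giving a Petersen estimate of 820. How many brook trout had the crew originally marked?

From N = M·C/R: M = N·R / C = 820·130 / 325 = 106600 / 325 = 328.

M = 328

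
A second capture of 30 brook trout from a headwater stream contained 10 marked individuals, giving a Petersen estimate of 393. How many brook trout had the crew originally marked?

From N = M·C/R: M = N·R / C = 393·10 / 30 = 3930 / 30 = 131.

M = 131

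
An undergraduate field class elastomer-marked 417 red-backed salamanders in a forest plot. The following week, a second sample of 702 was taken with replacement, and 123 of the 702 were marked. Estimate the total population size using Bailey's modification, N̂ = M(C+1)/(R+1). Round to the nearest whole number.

N ≈ 2364

N̂ = 417·(702+1)/(123+1) = 417·703/124 = 293151/124 ≈ 2364.1 → 2364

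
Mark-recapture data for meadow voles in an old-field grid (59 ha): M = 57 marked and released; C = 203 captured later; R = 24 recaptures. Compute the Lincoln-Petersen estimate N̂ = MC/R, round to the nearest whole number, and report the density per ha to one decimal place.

N̂ = 57·203/24 = 11571/24 ≈ 482.1 → 482
Density = N̂ / area = 482 / 59 ≈ 8.17 → 8.2 per ha

density ≈ 8.2 meadow voles per ha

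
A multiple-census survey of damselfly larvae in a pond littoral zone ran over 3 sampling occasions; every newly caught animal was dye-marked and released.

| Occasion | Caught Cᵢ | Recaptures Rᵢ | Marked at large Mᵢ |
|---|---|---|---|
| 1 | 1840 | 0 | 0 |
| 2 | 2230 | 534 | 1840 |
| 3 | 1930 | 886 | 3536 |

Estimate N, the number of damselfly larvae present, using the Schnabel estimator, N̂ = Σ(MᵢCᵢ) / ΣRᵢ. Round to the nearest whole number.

N ≈ 7696

Σ MᵢCᵢ = 0·1840 + 1840·2230 + 3536·1930 = 0 + 4103200 + 6824480 = 10927680
Σ Rᵢ = 0 + 534 + 886 = 1420
N̂ = 10927680 / 1420 ≈ 7695.5 → 7696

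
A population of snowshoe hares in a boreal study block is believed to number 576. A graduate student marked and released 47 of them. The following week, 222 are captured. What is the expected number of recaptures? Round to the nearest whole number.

expected recaptures ≈ 18

Expected recaptures E[R] = M·C / N.
E[R] = 47 × 222 / 576 = 10434 / 576 ≈ 18.1 → 18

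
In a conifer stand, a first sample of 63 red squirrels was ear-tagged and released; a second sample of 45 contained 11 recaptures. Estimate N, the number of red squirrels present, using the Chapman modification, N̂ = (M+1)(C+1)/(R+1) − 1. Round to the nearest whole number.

N ≈ 244

N̂ = (63+1)(45+1)/(11+1) − 1 = 64·46/12 − 1
= 2944/12 − 1 ≈ 245.3 − 1 ≈ 244.3 → 244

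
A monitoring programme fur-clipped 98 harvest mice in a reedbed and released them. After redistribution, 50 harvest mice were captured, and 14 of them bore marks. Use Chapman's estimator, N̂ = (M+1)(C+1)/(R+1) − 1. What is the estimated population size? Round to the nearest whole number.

N̂ = (98+1)(50+1)/(14+1) − 1 = 99·51/15 − 1
= 5049/15 − 1 ≈ 336.6 − 1 ≈ 335.6 → 336

N ≈ 336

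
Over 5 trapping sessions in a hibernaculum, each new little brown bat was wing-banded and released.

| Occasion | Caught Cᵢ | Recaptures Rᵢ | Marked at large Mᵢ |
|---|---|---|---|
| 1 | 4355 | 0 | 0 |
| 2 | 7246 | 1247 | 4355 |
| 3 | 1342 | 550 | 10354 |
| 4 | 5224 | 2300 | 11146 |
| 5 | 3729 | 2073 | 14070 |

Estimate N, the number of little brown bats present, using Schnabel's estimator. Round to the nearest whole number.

Σ MᵢCᵢ = 0·4355 + 4355·7246 + 10354·1342 + 11146·5224 + 14070·3729 = 0 + 31556330 + 13895068 + 58226704 + 52467030 = 156145132
Σ Rᵢ = 0 + 1247 + 550 + 2300 + 2073 = 6170
N̂ = 156145132 / 6170 ≈ 25307.2 → 25307

N ≈ 25,307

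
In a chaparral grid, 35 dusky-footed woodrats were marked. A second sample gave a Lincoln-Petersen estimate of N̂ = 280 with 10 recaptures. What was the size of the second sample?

C = 80

From N = M·C/R: C = N·R / M = 280·10 / 35 = 2800 / 35 = 80.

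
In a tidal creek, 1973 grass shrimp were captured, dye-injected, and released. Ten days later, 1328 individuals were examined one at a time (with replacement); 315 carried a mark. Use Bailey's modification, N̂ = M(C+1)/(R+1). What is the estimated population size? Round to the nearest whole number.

N̂ = 1973·(1328+1)/(315+1) = 1973·1329/316 = 2622117/316 ≈ 8297.8 → 8298

N ≈ 8298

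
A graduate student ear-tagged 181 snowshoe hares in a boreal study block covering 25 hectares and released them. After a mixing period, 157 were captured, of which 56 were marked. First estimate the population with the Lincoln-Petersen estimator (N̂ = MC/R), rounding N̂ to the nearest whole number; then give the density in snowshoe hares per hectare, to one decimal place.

density ≈ 20.3 snowshoe hares per hectare

N̂ = 181·157/56 = 28417/56 ≈ 507.4 → 507
Density = N̂ / area = 507 / 25 ≈ 20.28 → 20.3 per hectare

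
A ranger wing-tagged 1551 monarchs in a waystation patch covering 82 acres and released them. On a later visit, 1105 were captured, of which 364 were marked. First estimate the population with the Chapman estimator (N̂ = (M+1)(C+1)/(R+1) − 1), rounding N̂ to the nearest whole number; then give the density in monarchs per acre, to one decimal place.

N̂ = 1552·1106/365 − 1 = 1716512/365 − 1 ≈ 4701.8 → 4702
Density = N̂ / area = 4702 / 82 ≈ 57.34 → 57.3 per acre

density ≈ 57.3 monarchs per acre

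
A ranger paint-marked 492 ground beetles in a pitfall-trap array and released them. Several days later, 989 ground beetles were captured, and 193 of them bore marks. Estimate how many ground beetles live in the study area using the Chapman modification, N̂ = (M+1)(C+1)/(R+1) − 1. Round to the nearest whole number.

N ≈ 2515

N̂ = (492+1)(989+1)/(193+1) − 1 = 493·990/194 − 1
= 488070/194 − 1 ≈ 2515.8 − 1 ≈ 2514.8 → 2515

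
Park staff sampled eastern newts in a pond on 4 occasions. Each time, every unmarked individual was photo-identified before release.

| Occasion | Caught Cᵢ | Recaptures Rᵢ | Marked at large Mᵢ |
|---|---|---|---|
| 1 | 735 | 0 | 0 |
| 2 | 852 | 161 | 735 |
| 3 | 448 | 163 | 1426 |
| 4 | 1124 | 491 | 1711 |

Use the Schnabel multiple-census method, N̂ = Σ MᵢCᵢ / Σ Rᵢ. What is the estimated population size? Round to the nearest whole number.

N ≈ 3912

Σ MᵢCᵢ = 0·735 + 735·852 + 1426·448 + 1711·1124 = 0 + 626220 + 638848 + 1923164 = 3188232
Σ Rᵢ = 0 + 161 + 163 + 491 = 815
N̂ = 3188232 / 815 ≈ 3911.9 → 3912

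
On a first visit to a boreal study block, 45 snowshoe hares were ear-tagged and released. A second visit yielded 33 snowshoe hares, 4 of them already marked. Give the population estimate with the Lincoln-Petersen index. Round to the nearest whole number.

N ≈ 371

The marked fraction in the recapture sample should equal the marked fraction in the population: 4/33 = 45/N.
N = (45 × 33) / 4 = 1485 / 4 ≈ 371.2 → 371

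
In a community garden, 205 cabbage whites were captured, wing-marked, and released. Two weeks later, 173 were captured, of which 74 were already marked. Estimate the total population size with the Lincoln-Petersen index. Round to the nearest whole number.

N ≈ 479

Lincoln-Petersen assumes M/N = R/C, so N = M·C / R.
N = (205 × 173) / 74 = 35465 / 74 ≈ 479.3 → 479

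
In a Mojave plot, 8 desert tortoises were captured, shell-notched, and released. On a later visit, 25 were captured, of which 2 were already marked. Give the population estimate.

N = 100

N = (8 × 25) / 2 = 200 / 2 = 100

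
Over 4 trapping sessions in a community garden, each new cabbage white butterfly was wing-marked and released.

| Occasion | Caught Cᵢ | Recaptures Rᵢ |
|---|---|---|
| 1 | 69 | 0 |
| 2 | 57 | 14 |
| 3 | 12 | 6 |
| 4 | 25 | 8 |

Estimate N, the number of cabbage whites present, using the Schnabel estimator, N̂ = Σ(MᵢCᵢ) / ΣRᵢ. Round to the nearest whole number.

N ≈ 294

Marked at large before each occasion: Mᵢ = Σⱼ<ᵢ (Cⱼ − Rⱼ) → M1=0, M2=69, M3=112, M4=118
Σ MᵢCᵢ = 0·69 + 69·57 + 112·12 + 118·25 = 0 + 3933 + 1344 + 2950 = 8227
Σ Rᵢ = 0 + 14 + 6 + 8 = 28
N̂ = 8227 / 28 ≈ 293.8 → 294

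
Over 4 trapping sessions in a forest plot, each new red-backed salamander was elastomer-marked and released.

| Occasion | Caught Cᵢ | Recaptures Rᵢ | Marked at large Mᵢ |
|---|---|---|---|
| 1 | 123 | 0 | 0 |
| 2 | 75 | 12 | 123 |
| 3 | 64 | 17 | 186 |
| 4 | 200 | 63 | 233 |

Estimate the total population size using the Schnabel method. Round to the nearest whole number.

N ≈ 736

Σ MᵢCᵢ = 0·123 + 123·75 + 186·64 + 233·200 = 0 + 9225 + 11904 + 46600 = 67729
Σ Rᵢ = 0 + 12 + 17 + 63 = 92
N̂ = 67729 / 92 ≈ 736.2 → 736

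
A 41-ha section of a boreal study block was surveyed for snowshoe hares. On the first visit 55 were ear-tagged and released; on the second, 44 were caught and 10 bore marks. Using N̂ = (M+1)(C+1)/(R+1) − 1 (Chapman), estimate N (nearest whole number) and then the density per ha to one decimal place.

N̂ = 56·45/11 − 1 = 2520/11 − 1 ≈ 228.1 → 228
Density = N̂ / area = 228 / 41 ≈ 5.56 → 5.6 per ha

density ≈ 5.6 snowshoe hares per ha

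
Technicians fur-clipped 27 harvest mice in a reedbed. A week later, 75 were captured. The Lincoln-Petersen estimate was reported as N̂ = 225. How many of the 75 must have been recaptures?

R = 9

From N = M·C/R: R = M·C / N = 27·75 / 225 = 2025 / 225 = 9.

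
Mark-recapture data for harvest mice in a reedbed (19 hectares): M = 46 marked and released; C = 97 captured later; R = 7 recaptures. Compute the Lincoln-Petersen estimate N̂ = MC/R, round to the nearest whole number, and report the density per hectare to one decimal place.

N̂ = 46·97/7 = 4462/7 ≈ 637.4 → 637
Density = N̂ / area = 637 / 19 ≈ 33.53 → 33.5 per hectare

density ≈ 33.5 harvest mice per hectare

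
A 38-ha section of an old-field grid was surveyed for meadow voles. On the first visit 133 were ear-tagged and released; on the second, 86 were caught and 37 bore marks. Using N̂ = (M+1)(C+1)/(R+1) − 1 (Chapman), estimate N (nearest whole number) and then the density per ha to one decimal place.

density ≈ 8.1 meadow voles per ha

N̂ = 134·87/38 − 1 = 11658/38 − 1 ≈ 305.8 → 306
Density = N̂ / area = 306 / 38 ≈ 8.05 → 8.1 per ha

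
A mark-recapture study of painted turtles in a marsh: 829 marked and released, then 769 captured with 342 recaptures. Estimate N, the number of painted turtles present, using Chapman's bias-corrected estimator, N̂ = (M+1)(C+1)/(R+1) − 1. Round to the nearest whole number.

N̂ = (829+1)(769+1)/(342+1) − 1 = 830·770/343 − 1
= 639100/343 − 1 ≈ 1863.3 − 1 ≈ 1862.3 → 1862

N ≈ 1862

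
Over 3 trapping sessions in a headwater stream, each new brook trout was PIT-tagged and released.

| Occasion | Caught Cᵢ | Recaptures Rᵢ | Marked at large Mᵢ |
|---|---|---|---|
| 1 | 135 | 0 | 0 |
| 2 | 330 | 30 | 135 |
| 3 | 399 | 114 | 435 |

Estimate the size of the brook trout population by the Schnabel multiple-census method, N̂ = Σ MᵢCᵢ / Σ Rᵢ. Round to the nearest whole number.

Σ MᵢCᵢ = 0·135 + 135·330 + 435·399 = 0 + 44550 + 173565 = 218115
Σ Rᵢ = 0 + 30 + 114 = 144
N̂ = 218115 / 144 ≈ 1514.7 → 1515

N ≈ 1515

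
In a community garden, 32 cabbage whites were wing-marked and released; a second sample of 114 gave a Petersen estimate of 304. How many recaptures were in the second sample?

From N = M·C/R: R = M·C / N = 32·114 / 304 = 3648 / 304 = 12.

R = 12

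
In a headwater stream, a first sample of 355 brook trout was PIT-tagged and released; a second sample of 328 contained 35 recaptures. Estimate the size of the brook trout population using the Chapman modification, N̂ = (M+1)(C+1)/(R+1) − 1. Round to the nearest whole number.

N̂ = (355+1)(328+1)/(35+1) − 1 = 356·329/36 − 1
= 117124/36 − 1 ≈ 3253.4 − 1 ≈ 3252.4 → 3252

N ≈ 3252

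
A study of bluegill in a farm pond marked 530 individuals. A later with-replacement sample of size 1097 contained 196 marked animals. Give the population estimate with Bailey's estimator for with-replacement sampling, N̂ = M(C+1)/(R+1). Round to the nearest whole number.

N ≈ 2954

N̂ = 530·(1097+1)/(196+1) = 530·1098/197 = 581940/197 ≈ 2954.0 → 2954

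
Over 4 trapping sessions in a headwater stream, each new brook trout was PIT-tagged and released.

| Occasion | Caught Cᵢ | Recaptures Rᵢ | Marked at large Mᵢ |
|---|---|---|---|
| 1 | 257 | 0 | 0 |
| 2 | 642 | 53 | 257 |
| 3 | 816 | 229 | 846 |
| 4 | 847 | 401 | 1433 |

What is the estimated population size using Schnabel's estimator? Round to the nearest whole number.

N ≈ 3029

Σ MᵢCᵢ = 0·257 + 257·642 + 846·816 + 1433·847 = 0 + 164994 + 690336 + 1213751 = 2069081
Σ Rᵢ = 0 + 53 + 229 + 401 = 683
N̂ = 2069081 / 683 ≈ 3029.4 → 3029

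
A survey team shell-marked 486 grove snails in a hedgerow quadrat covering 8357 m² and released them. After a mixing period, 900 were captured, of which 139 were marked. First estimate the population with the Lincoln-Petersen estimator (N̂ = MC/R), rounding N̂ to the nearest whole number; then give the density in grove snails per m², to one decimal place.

N̂ = 486·900/139 = 437400/139 ≈ 3146.8 → 3147
Density = N̂ / area = 3147 / 8357 ≈ 0.38 → 0.4 per m²

density ≈ 0.4 grove snails per m²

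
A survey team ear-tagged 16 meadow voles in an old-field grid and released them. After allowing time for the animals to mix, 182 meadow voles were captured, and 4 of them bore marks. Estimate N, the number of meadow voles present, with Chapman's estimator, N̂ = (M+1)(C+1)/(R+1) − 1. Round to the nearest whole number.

N̂ = (16+1)(182+1)/(4+1) − 1 = 17·183/5 − 1
= 3111/5 − 1 ≈ 622.2 − 1 ≈ 621.2 → 621

N ≈ 621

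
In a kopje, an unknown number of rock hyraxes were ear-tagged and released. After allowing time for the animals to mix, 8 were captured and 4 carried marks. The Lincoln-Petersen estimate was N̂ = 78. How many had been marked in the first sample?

From N = M·C/R: M = N·R / C = 78·4 / 8 = 312 / 8 = 39.

M = 39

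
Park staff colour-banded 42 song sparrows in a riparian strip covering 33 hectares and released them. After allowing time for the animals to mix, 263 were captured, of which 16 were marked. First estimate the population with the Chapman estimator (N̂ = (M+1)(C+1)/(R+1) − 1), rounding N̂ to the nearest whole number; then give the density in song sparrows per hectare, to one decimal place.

N̂ = 43·264/17 − 1 = 11352/17 − 1 ≈ 666.8 → 667
Density = N̂ / area = 667 / 33 ≈ 20.21 → 20.2 per hectare

density ≈ 20.2 song sparrows per hectare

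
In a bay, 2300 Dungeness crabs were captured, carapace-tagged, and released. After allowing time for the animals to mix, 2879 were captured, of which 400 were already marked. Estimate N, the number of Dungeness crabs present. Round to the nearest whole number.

N ≈ 16,554

N = (2300 × 2879) / 400 = 6621700 / 400 ≈ 16554.2 → 16554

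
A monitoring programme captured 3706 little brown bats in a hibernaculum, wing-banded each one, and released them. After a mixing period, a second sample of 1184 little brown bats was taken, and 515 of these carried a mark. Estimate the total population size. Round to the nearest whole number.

N = (3706 × 1184) / 515 = 4387904 / 515 ≈ 8520.2 → 8520

N ≈ 8520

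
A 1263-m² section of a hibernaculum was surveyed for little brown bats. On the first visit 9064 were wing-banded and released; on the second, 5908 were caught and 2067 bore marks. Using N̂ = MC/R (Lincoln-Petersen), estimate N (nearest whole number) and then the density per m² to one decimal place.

N̂ = 9064·5908/2067 = 53550112/2067 ≈ 25907.2 → 25907
Density = N̂ / area = 25907 / 1263 ≈ 20.51 → 20.5 per m²

density ≈ 20.5 little brown bats per m²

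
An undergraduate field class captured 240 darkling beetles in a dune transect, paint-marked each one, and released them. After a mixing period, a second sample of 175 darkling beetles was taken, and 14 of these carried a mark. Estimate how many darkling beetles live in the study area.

N = 3000

N = (240 × 175) / 14 = 42000 / 14 = 3000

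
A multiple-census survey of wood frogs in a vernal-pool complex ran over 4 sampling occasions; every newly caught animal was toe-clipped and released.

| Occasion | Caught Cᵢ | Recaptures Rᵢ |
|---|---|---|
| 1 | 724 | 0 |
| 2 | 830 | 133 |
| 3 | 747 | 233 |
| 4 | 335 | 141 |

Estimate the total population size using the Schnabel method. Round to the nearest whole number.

Marked at large before each occasion: Mᵢ = Σⱼ<ᵢ (Cⱼ − Rⱼ) → M1=0, M2=724, M3=1421, M4=1935
Σ MᵢCᵢ = 0·724 + 724·830 + 1421·747 + 1935·335 = 0 + 600920 + 1061487 + 648225 = 2310632
Σ Rᵢ = 0 + 133 + 233 + 141 = 507
N̂ = 2310632 / 507 ≈ 4557.46 → 4557

N ≈ 4557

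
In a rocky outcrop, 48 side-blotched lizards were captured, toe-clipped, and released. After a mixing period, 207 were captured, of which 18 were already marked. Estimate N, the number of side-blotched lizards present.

N = 552

N = (48 × 207) / 18 = 9936 / 18 = 552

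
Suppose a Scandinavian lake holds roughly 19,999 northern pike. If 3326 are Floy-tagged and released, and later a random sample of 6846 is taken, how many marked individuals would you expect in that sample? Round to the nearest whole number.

expected recaptures ≈ 1139

Expected recaptures E[R] = M·C / N.
E[R] = 3326 × 6846 / 19999 = 22769796 / 19999 ≈ 1138.5 → 1139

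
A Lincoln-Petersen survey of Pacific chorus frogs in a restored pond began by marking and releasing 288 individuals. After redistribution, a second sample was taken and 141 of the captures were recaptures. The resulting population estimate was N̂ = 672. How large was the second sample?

From N = M·C/R: C = N·R / M = 672·141 / 288 = 94752 / 288 = 329.

C = 329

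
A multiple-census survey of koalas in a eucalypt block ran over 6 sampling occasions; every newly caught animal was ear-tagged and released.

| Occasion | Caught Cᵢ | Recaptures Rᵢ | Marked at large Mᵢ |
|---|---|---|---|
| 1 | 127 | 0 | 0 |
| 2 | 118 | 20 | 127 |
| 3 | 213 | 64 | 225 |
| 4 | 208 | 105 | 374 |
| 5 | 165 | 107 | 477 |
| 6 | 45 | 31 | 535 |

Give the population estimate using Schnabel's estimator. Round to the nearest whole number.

N ≈ 745

Σ MᵢCᵢ = 0·127 + 127·118 + 225·213 + 374·208 + 477·165 + 535·45 = 0 + 14986 + 47925 + 77792 + 78705 + 24075 = 243483
Σ Rᵢ = 0 + 20 + 64 + 105 + 107 + 31 = 327
N̂ = 243483 / 327 ≈ 744.6 → 745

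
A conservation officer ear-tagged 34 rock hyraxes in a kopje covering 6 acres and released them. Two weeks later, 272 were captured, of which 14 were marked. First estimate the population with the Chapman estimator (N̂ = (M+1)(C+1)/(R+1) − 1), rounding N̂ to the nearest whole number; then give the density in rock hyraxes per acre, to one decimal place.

N̂ = 35·273/15 − 1 = 9555/15 − 1 = 636
Density = N̂ / area = 636 / 6 = 106.0 per acre

density ≈ 106.0 rock hyraxes per acre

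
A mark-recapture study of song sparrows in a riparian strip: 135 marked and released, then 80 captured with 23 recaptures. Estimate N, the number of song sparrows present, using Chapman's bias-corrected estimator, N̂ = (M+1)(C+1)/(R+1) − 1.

N = 458

N̂ = (135+1)(80+1)/(23+1) − 1 = 136·81/24 − 1
= 11016/24 − 1 = 459 − 1 = 458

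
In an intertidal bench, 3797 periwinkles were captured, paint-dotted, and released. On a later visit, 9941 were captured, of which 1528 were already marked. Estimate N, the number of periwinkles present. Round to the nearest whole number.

Lincoln-Petersen assumes M/N = R/C, so N = M·C / R.
N = (3797 × 9941) / 1528 = 37745977 / 1528 ≈ 24702.9 → 24703

N ≈ 24,703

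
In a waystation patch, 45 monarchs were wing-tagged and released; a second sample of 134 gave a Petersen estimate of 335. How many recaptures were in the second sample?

From N = M·C/R: R = M·C / N = 45·134 / 335 = 6030 / 335 = 18.

R = 18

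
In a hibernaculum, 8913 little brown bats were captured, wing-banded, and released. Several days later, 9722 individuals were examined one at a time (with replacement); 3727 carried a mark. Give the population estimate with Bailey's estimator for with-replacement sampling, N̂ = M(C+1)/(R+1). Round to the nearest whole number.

N ≈ 23,246

N̂ = 8913·(9722+1)/(3727+1) = 8913·9723/3728 = 86661099/3728 ≈ 23246.0 → 23246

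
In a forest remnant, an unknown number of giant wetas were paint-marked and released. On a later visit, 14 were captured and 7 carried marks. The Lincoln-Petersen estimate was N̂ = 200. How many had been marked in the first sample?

M = 100

From N = M·C/R: M = N·R / C = 200·7 / 14 = 1400 / 14 = 100.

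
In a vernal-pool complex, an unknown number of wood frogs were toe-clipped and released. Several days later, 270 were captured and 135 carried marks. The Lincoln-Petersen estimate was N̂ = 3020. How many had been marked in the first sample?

M = 1510

From N = M·C/R: M = N·R / C = 3020·135 / 270 = 407700 / 270 = 1510.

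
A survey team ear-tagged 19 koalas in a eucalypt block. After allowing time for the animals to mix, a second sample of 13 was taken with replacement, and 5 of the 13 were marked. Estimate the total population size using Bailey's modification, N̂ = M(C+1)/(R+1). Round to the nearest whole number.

N̂ = 19·(13+1)/(5+1) = 19·14/6 = 266/6 ≈ 44.3 → 44

N ≈ 44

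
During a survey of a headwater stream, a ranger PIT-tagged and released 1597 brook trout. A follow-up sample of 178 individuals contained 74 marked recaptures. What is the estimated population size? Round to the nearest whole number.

N = (1597 × 178) / 74 = 284266 / 74 ≈ 3841.4 → 3841

N ≈ 3841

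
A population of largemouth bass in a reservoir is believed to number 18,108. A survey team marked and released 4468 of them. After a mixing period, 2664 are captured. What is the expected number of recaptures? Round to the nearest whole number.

expected recaptures ≈ 657

The marked fraction of the population is 4468/18108, so in a sample of 2664 expect C·(M/N) marked.
E[R] = 4468 × 2664 / 18108 = 11902752 / 18108 ≈ 657.3 → 657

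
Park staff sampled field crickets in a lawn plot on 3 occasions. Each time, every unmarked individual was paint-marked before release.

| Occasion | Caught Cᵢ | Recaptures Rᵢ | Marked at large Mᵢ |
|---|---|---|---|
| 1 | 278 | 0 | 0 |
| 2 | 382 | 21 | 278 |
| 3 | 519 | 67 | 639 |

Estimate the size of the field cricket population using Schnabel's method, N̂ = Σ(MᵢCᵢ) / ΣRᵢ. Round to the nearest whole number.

Σ MᵢCᵢ = 0·278 + 278·382 + 639·519 = 0 + 106196 + 331641 = 437837
Σ Rᵢ = 0 + 21 + 67 = 88
N̂ = 437837 / 88 ≈ 4975.4 → 4975

N ≈ 4975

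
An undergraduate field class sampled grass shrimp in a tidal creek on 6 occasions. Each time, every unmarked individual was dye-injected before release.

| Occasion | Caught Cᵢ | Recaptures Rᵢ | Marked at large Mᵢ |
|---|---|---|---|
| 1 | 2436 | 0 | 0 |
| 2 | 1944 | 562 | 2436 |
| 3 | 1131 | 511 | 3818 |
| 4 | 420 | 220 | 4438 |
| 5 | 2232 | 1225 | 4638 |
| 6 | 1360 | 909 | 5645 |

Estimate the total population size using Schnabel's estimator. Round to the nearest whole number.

N ≈ 8447

Σ MᵢCᵢ = 0·2436 + 2436·1944 + 3818·1131 + 4438·420 + 4638·2232 + 5645·1360 = 0 + 4735584 + 4318158 + 1863960 + 10352016 + 7677200 = 28946918
Σ Rᵢ = 0 + 562 + 511 + 220 + 1225 + 909 = 3427
N̂ = 28946918 / 3427 ≈ 8446.7 → 8447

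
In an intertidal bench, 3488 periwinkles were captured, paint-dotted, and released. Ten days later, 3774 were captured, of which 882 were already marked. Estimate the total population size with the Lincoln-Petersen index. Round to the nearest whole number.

N ≈ 14,925

Lincoln-Petersen assumes M/N = R/C, so N = M·C / R.
N = (3488 × 3774) / 882 = 13163712 / 882 ≈ 14924.8 → 14925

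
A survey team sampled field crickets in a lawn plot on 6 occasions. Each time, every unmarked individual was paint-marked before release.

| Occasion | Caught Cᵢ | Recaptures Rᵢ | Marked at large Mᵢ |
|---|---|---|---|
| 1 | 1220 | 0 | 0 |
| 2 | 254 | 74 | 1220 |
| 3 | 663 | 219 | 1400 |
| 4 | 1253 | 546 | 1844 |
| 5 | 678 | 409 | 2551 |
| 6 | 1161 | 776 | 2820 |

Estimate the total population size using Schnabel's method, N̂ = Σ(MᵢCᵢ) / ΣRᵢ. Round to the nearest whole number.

Σ MᵢCᵢ = 0·1220 + 1220·254 + 1400·663 + 1844·1253 + 2551·678 + 2820·1161 = 0 + 309880 + 928200 + 2310532 + 1729578 + 3274020 = 8552210
Σ Rᵢ = 0 + 74 + 219 + 546 + 409 + 776 = 2024
N̂ = 8552210 / 2024 ≈ 4225.4 → 4225

N ≈ 4225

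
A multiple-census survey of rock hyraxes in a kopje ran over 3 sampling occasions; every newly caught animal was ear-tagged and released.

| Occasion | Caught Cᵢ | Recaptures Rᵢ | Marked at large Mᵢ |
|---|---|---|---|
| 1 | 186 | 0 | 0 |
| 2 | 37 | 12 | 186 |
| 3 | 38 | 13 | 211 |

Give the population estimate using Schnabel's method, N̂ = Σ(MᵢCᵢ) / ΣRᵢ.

Σ MᵢCᵢ = 0·186 + 186·37 + 211·38 = 0 + 6882 + 8018 = 14900
Σ Rᵢ = 0 + 12 + 13 = 25
N̂ = 14900 / 25 = 596

N = 596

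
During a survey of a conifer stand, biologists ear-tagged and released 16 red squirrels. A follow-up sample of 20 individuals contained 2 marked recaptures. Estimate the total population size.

N = 160

If marked individuals mix randomly, R/C ≈ M/N, giving N ≈ M·C/R.
N = (16 × 20) / 2 = 320 / 2 = 160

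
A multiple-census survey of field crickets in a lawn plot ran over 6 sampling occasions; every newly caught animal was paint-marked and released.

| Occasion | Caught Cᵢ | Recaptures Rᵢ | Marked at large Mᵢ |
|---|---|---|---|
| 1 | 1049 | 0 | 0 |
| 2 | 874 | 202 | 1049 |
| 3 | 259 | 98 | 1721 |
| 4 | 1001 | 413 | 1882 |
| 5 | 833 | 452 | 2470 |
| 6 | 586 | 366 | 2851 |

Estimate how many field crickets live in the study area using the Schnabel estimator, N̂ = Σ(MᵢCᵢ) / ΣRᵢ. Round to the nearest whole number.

Σ MᵢCᵢ = 0·1049 + 1049·874 + 1721·259 + 1882·1001 + 2470·833 + 2851·586 = 0 + 916826 + 445739 + 1883882 + 2057510 + 1670686 = 6974643
Σ Rᵢ = 0 + 202 + 98 + 413 + 452 + 366 = 1531
N̂ = 6974643 / 1531 ≈ 4555.6 → 4556

N ≈ 4556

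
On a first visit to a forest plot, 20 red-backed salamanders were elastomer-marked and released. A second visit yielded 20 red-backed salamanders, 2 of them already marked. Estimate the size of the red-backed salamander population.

Lincoln-Petersen assumes M/N = R/C, so N = M·C / R.
N = (20 × 20) / 2 = 400 / 2 = 200

N = 200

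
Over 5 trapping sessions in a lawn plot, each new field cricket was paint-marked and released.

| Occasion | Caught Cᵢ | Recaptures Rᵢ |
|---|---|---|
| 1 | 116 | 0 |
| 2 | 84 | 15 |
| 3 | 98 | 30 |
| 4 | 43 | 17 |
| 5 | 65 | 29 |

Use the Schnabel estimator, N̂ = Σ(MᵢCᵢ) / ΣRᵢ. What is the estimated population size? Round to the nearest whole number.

Marked at large before each occasion: Mᵢ = Σⱼ<ᵢ (Cⱼ − Rⱼ) → M1=0, M2=116, M3=185, M4=253, M5=279
Σ MᵢCᵢ = 0·116 + 116·84 + 185·98 + 253·43 + 279·65 = 0 + 9744 + 18130 + 10879 + 18135 = 56888
Σ Rᵢ = 0 + 15 + 30 + 17 + 29 = 91
N̂ = 56888 / 91 ≈ 625.1 → 625

N ≈ 625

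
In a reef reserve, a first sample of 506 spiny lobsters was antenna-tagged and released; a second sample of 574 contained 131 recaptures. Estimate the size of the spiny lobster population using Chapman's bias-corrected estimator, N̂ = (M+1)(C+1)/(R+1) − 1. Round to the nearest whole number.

N̂ = (506+1)(574+1)/(131+1) − 1 = 507·575/132 − 1
= 291525/132 − 1 ≈ 2208.5 − 1 ≈ 2207.5 → 2208

N ≈ 2208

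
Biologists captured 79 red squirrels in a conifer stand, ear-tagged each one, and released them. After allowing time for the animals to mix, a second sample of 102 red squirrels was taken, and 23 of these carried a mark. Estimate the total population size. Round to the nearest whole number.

The marked fraction in the recapture sample should equal the marked fraction in the population: 23/102 = 79/N.
N = (79 × 102) / 23 = 8058 / 23 ≈ 350.3 → 350

N ≈ 350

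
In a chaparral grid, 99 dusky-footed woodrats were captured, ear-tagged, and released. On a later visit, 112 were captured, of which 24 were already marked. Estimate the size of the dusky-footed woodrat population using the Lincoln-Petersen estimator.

N = 462

The marked fraction in the recapture sample should equal the marked fraction in the population: 24/112 = 99/N.
N = (99 × 112) / 24 = 11088 / 24 = 462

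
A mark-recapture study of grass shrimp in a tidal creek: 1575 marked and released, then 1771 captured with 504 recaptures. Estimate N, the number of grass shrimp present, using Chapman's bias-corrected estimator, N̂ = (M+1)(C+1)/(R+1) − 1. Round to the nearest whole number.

N̂ = (1575+1)(1771+1)/(504+1) − 1 = 1576·1772/505 − 1
= 2792672/505 − 1 ≈ 5530.0 − 1 ≈ 5529.0 → 5529

N ≈ 5529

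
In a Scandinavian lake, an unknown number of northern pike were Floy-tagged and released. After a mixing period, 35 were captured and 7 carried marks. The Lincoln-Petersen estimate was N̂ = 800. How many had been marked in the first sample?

From N = M·C/R: M = N·R / C = 800·7 / 35 = 5600 / 35 = 160.

M = 160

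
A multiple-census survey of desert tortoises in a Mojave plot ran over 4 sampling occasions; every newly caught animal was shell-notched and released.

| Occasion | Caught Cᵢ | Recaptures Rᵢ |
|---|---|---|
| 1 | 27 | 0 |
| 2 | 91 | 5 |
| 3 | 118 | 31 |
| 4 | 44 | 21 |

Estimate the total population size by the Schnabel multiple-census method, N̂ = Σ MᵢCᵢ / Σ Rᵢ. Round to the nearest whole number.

N ≈ 431

Marked at large before each occasion: Mᵢ = Σⱼ<ᵢ (Cⱼ − Rⱼ) → M1=0, M2=27, M3=113, M4=200
Σ MᵢCᵢ = 0·27 + 27·91 + 113·118 + 200·44 = 0 + 2457 + 13334 + 8800 = 24591
Σ Rᵢ = 0 + 5 + 31 + 21 = 57
N̂ = 24591 / 57 ≈ 431.4 → 431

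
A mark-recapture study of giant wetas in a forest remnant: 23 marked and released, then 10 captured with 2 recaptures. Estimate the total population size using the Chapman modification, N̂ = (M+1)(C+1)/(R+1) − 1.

N̂ = (23+1)(10+1)/(2+1) − 1 = 24·11/3 − 1
= 264/3 − 1 = 88 − 1 = 87

N = 87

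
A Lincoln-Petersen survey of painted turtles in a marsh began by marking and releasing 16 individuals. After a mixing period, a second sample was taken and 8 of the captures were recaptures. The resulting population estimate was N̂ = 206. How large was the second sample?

C = 103

From N = M·C/R: C = N·R / M = 206·8 / 16 = 1648 / 16 = 103.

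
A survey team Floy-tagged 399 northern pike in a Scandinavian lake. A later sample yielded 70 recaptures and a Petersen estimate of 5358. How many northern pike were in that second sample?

C = 940

From N = M·C/R: C = N·R / M = 5358·70 / 399 = 375060 / 399 = 940.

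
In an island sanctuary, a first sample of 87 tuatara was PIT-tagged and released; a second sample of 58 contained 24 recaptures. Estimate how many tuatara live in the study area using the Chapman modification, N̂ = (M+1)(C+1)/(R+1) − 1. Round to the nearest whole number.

N ≈ 207

N̂ = (87+1)(58+1)/(24+1) − 1 = 88·59/25 − 1
= 5192/25 − 1 ≈ 207.7 − 1 ≈ 206.7 → 207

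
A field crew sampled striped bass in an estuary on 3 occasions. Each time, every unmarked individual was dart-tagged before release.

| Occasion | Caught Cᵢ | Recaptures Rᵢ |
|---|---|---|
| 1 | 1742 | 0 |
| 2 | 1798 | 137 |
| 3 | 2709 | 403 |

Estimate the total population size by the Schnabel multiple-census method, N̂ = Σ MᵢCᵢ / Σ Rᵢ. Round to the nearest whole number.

N ≈ 22,872

Marked at large before each occasion: Mᵢ = Σⱼ<ᵢ (Cⱼ − Rⱼ) → M1=0, M2=1742, M3=3403
Σ MᵢCᵢ = 0·1742 + 1742·1798 + 3403·2709 = 0 + 3132116 + 9218727 = 12350843
Σ Rᵢ = 0 + 137 + 403 = 540
N̂ = 12350843 / 540 ≈ 22871.9 → 22872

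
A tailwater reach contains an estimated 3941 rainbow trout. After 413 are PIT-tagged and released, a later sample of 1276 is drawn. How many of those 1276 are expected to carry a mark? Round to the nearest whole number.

Expected recaptures E[R] = M·C / N.
E[R] = 413 × 1276 / 3941 = 526988 / 3941 ≈ 133.7 → 134

expected recaptures ≈ 134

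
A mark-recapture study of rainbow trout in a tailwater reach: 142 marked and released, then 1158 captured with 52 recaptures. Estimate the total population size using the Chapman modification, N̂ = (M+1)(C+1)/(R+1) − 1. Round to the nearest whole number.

N̂ = (142+1)(1158+1)/(52+1) − 1 = 143·1159/53 − 1
= 165737/53 − 1 ≈ 3127.1 − 1 ≈ 3126.1 → 3126

N ≈ 3126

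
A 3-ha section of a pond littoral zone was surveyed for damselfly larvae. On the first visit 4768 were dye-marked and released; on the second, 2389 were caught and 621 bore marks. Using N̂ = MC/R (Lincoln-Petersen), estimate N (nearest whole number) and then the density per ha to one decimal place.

density ≈ 6114.3 damselfly larvae per ha

N̂ = 4768·2389/621 = 11390752/621 ≈ 18342.6 → 18343
Density = N̂ / area = 18343 / 3 ≈ 6114.33 → 6114.3 per ha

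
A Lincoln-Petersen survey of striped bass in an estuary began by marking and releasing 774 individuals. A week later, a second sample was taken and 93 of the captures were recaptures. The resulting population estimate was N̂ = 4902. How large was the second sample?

From N = M·C/R: C = N·R / M = 4902·93 / 774 = 455886 / 774 = 589.

C = 589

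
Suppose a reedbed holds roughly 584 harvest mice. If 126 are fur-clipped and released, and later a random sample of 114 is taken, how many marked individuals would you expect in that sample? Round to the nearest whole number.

The marked fraction of the population is 126/584, so in a sample of 114 expect C·(M/N) marked.
E[R] = 126 × 114 / 584 = 14364 / 584 ≈ 24.6 → 25

expected recaptures ≈ 25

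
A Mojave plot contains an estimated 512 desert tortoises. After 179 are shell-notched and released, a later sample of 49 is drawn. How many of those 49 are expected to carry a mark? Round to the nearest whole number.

expected recaptures ≈ 17

Expected recaptures E[R] = M·C / N.
E[R] = 179 × 49 / 512 = 8771 / 512 ≈ 17.1 → 17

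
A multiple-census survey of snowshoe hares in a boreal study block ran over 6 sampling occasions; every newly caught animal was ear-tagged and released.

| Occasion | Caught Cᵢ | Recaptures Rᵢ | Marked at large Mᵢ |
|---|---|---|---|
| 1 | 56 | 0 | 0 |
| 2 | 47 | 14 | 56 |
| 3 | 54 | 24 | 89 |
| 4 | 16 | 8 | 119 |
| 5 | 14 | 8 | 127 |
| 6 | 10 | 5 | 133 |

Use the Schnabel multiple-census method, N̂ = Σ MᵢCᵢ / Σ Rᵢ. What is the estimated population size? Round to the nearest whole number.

N ≈ 211

Σ MᵢCᵢ = 0·56 + 56·47 + 89·54 + 119·16 + 127·14 + 133·10 = 0 + 2632 + 4806 + 1904 + 1778 + 1330 = 12450
Σ Rᵢ = 0 + 14 + 24 + 8 + 8 + 5 = 59
N̂ = 12450 / 59 ≈ 211.0 → 211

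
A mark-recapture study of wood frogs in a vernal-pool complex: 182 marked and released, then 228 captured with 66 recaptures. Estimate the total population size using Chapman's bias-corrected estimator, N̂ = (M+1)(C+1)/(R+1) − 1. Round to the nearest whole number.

N̂ = (182+1)(228+1)/(66+1) − 1 = 183·229/67 − 1
= 41907/67 − 1 ≈ 625.48 − 1 ≈ 624.48 → 624

N ≈ 624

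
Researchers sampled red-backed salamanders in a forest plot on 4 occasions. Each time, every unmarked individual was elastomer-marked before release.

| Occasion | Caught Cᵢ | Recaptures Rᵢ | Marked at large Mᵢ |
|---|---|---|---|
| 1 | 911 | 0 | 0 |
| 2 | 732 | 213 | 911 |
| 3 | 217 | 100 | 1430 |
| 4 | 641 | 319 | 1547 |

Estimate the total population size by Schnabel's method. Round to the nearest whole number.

Σ MᵢCᵢ = 0·911 + 911·732 + 1430·217 + 1547·641 = 0 + 666852 + 310310 + 991627 = 1968789
Σ Rᵢ = 0 + 213 + 100 + 319 = 632
N̂ = 1968789 / 632 ≈ 3115.2 → 3115

N ≈ 3115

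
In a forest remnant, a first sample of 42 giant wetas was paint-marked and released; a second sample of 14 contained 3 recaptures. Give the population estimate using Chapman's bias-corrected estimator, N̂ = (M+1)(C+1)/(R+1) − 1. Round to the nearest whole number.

N̂ = (42+1)(14+1)/(3+1) − 1 = 43·15/4 − 1
= 645/4 − 1 ≈ 161.2 − 1 ≈ 160.2 → 160

N ≈ 160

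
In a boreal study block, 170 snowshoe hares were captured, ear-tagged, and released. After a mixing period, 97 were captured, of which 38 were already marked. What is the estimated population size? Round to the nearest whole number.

N ≈ 434

N = (170 × 97) / 38 = 16490 / 38 ≈ 433.9 → 434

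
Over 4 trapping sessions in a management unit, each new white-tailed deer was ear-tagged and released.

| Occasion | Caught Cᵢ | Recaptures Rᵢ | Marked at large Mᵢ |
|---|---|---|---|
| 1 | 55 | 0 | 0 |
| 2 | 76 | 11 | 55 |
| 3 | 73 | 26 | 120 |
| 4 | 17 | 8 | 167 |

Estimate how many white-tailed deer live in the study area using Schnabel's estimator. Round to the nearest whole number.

N ≈ 351

Σ MᵢCᵢ = 0·55 + 55·76 + 120·73 + 167·17 = 0 + 4180 + 8760 + 2839 = 15779
Σ Rᵢ = 0 + 11 + 26 + 8 = 45
N̂ = 15779 / 45 ≈ 350.6 → 351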